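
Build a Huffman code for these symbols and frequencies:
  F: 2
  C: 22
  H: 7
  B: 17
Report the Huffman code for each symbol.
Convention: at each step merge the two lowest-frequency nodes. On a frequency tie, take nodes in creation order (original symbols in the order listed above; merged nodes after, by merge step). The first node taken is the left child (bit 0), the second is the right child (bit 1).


Huffman tree construction:
Step 1: Merge F(2) + H(7) = 9
Step 2: Merge (F+H)(9) + B(17) = 26
Step 3: Merge C(22) + ((F+H)+B)(26) = 48
Read each symbol's code off the tree from the root (left child = 0, right child = 1).

Codes:
  F: 100 (length 3)
  C: 0 (length 1)
  H: 101 (length 3)
  B: 11 (length 2)
Average code length: 83/48 = 1.7292 bits/symbol


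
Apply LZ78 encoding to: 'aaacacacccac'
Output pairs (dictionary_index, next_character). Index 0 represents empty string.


LZ78 encoding steps:
Dictionary: {0: ''}
Step 1: w='' (idx 0), next='a' -> output (0, 'a'), add 'a' as idx 1
Step 2: w='a' (idx 1), next='a' -> output (1, 'a'), add 'aa' as idx 2
Step 3: w='' (idx 0), next='c' -> output (0, 'c'), add 'c' as idx 3
Step 4: w='a' (idx 1), next='c' -> output (1, 'c'), add 'ac' as idx 4
Step 5: w='ac' (idx 4), next='c' -> output (4, 'c'), add 'acc' as idx 5
Step 6: w='c' (idx 3), next='a' -> output (3, 'a'), add 'ca' as idx 6
Step 7: w='c' (idx 3), end of input -> output (3, '')


Encoded: [(0, 'a'), (1, 'a'), (0, 'c'), (1, 'c'), (4, 'c'), (3, 'a'), (3, '')]


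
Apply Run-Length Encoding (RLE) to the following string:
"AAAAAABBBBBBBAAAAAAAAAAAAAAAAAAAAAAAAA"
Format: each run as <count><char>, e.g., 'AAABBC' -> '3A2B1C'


Scanning runs left to right:
  i=0: run of 'A' x 6 -> '6A'
  i=6: run of 'B' x 7 -> '7B'
  i=13: run of 'A' x 25 -> '25A'

RLE = 6A7B25A


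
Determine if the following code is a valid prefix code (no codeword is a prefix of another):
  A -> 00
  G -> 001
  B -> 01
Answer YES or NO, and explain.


Checking each pair (does one codeword prefix another?):
  A='00' vs G='001': prefix -- VIOLATION

NO -- this is NOT a valid prefix code. A (00) is a prefix of G (001).


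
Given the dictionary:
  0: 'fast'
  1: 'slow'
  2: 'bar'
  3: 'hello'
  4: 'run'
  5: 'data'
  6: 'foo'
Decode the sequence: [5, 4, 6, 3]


Look up each index in the dictionary:
  5 -> 'data'
  4 -> 'run'
  6 -> 'foo'
  3 -> 'hello'

Decoded: "data run foo hello"


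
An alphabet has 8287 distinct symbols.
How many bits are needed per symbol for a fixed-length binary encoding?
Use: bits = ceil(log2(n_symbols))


log2(8287) = 13.0166
Bracket: 2^13 = 8192 < 8287 <= 2^14 = 16384
So ceil(log2(8287)) = 14

bits = ceil(log2(8287)) = ceil(13.0166) = 14 bits


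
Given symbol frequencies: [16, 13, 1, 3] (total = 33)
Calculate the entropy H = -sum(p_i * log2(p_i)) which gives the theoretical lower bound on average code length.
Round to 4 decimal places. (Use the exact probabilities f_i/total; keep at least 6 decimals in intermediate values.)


Per-symbol terms -p_i * log2(p_i) with p_i = f_i/33:
  p = 16/33 = 0.484848: log2(p) = -1.044394, -p*log2(p) = 0.506373
  p = 13/33 = 0.393939: log2(p) = -1.343954, -p*log2(p) = 0.529437
  p = 1/33 = 0.030303: log2(p) = -5.044394, -p*log2(p) = 0.152860
  p = 3/33 = 0.090909: log2(p) = -3.459432, -p*log2(p) = 0.314494
H = 0.506373 + 0.529437 + 0.152860 + 0.314494 = 1.503164

H = 1.5032 bits/symbol


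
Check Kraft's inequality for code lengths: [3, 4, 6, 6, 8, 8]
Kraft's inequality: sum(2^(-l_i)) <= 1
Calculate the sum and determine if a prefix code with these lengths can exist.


Sum = 2^(-3) + 2^(-4) + 2^(-6) + 2^(-6) + 2^(-8) + 2^(-8)
    = 0.125 + 0.0625 + 0.015625 + 0.015625 + 0.00390625 + 0.00390625
    = 58/256 = 0.2265625
Since 0.2265625 <= 1, Kraft's inequality IS satisfied.
A prefix code with these lengths CAN exist.

Kraft sum = 0.2265625. Satisfied.


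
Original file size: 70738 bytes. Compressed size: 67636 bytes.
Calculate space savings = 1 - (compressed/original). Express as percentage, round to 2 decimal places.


ratio = compressed/original = 67636/70738 = 0.956148
savings = 1 - ratio = 1 - 0.956148 = 0.043852
as a percentage: 0.043852 * 100 = 4.39%

Space savings = 1 - 67636/70738 = 4.39%


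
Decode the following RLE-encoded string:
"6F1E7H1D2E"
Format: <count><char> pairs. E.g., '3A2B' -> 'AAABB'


Expanding each <count><char> pair:
  6F -> 'FFFFFF'
  1E -> 'E'
  7H -> 'HHHHHHH'
  1D -> 'D'
  2E -> 'EE'

Decoded = FFFFFFEHHHHHHHDEE


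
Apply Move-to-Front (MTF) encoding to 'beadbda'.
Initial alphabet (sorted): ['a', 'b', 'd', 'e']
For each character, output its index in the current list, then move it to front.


MTF encoding:
'b': index 1 in ['a', 'b', 'd', 'e'] -> ['b', 'a', 'd', 'e']
'e': index 3 in ['b', 'a', 'd', 'e'] -> ['e', 'b', 'a', 'd']
'a': index 2 in ['e', 'b', 'a', 'd'] -> ['a', 'e', 'b', 'd']
'd': index 3 in ['a', 'e', 'b', 'd'] -> ['d', 'a', 'e', 'b']
'b': index 3 in ['d', 'a', 'e', 'b'] -> ['b', 'd', 'a', 'e']
'd': index 1 in ['b', 'd', 'a', 'e'] -> ['d', 'b', 'a', 'e']
'a': index 2 in ['d', 'b', 'a', 'e'] -> ['a', 'd', 'b', 'e']


Output: [1, 3, 2, 3, 3, 1, 2]


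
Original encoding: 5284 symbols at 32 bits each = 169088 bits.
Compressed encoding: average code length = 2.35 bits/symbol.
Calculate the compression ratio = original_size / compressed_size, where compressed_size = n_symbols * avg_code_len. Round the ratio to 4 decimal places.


original_size = n_symbols * orig_bits = 5284 * 32 = 169088 bits
compressed_size = n_symbols * avg_code_len = 5284 * 2.35 = 12417.4 bits
ratio = original_size / compressed_size = 169088 / 12417.4 = 13.617

Compression ratio = 13.617


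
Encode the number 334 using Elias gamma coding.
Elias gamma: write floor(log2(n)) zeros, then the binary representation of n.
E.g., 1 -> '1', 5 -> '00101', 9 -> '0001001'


num_bits = floor(log2(334)) + 1 = 9
leading_zeros = num_bits - 1 = 8
binary(334) = 101001110

Elias gamma(334) = '00000000' + '101001110' = 00000000101001110 (17 bits)


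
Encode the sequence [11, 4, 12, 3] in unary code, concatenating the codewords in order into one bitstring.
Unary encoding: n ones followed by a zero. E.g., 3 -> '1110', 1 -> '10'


Encode each number as n ones followed by a terminating 0:
  11 -> 111111111110 (12 bits)
  4 -> 11110 (5 bits)
  12 -> 1111111111110 (13 bits)
  3 -> 1110 (4 bits)
Total length = 12 + 5 + 13 + 4 = 34 bits.

Unary([11, 4, 12, 3]) = 1111111111101111011111111111101110 (34 bits)


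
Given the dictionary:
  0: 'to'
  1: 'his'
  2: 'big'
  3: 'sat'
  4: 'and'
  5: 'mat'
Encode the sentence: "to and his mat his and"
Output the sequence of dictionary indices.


Look up each word in the dictionary:
  'to' -> 0
  'and' -> 4
  'his' -> 1
  'mat' -> 5
  'his' -> 1
  'and' -> 4

Encoded: [0, 4, 1, 5, 1, 4]


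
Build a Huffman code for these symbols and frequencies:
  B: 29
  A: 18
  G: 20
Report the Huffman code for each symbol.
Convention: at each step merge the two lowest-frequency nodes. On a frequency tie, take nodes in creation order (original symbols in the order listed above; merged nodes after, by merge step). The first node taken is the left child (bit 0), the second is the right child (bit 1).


Huffman tree construction:
Step 1: Merge A(18) + G(20) = 38
Step 2: Merge B(29) + (A+G)(38) = 67
Read each symbol's code off the tree from the root (left child = 0, right child = 1).

Codes:
  B: 0 (length 1)
  A: 10 (length 2)
  G: 11 (length 2)
Average code length: 105/67 = 1.5672 bits/symbol


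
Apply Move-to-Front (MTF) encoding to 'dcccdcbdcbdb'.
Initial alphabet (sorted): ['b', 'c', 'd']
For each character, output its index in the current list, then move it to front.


MTF encoding:
'd': index 2 in ['b', 'c', 'd'] -> ['d', 'b', 'c']
'c': index 2 in ['d', 'b', 'c'] -> ['c', 'd', 'b']
'c': index 0 in ['c', 'd', 'b'] -> ['c', 'd', 'b']
'c': index 0 in ['c', 'd', 'b'] -> ['c', 'd', 'b']
'd': index 1 in ['c', 'd', 'b'] -> ['d', 'c', 'b']
'c': index 1 in ['d', 'c', 'b'] -> ['c', 'd', 'b']
'b': index 2 in ['c', 'd', 'b'] -> ['b', 'c', 'd']
'd': index 2 in ['b', 'c', 'd'] -> ['d', 'b', 'c']
'c': index 2 in ['d', 'b', 'c'] -> ['c', 'd', 'b']
'b': index 2 in ['c', 'd', 'b'] -> ['b', 'c', 'd']
'd': index 2 in ['b', 'c', 'd'] -> ['d', 'b', 'c']
'b': index 1 in ['d', 'b', 'c'] -> ['b', 'd', 'c']


Output: [2, 2, 0, 0, 1, 1, 2, 2, 2, 2, 2, 1]


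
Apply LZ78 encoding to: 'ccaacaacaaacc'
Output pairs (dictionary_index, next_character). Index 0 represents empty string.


LZ78 encoding steps:
Dictionary: {0: ''}
Step 1: w='' (idx 0), next='c' -> output (0, 'c'), add 'c' as idx 1
Step 2: w='c' (idx 1), next='a' -> output (1, 'a'), add 'ca' as idx 2
Step 3: w='' (idx 0), next='a' -> output (0, 'a'), add 'a' as idx 3
Step 4: w='ca' (idx 2), next='a' -> output (2, 'a'), add 'caa' as idx 4
Step 5: w='caa' (idx 4), next='a' -> output (4, 'a'), add 'caaa' as idx 5
Step 6: w='c' (idx 1), next='c' -> output (1, 'c'), add 'cc' as idx 6


Encoded: [(0, 'c'), (1, 'a'), (0, 'a'), (2, 'a'), (4, 'a'), (1, 'c')]


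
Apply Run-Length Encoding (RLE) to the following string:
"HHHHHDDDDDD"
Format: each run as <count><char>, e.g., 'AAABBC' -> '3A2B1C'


Scanning runs left to right:
  i=0: run of 'H' x 5 -> '5H'
  i=5: run of 'D' x 6 -> '6D'

RLE = 5H6D


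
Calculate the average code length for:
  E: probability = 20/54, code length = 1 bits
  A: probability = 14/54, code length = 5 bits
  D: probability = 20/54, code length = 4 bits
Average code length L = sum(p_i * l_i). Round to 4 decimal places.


Weighted contributions p_i * l_i:
  E: (20/54) * 1 = 20/54
  A: (14/54) * 5 = 70/54
  D: (20/54) * 4 = 80/54
Sum = (20 + 70 + 80)/54 = 170/54

L = 170/54 = 3.1481 bits/symbol


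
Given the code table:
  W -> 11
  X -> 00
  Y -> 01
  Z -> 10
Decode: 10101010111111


Decoding:
10 -> Z
10 -> Z
10 -> Z
10 -> Z
11 -> W
11 -> W
11 -> W


Result: ZZZZWWW


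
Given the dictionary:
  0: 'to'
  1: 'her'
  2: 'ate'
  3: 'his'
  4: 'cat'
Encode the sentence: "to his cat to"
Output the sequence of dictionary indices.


Look up each word in the dictionary:
  'to' -> 0
  'his' -> 3
  'cat' -> 4
  'to' -> 0

Encoded: [0, 3, 4, 0]


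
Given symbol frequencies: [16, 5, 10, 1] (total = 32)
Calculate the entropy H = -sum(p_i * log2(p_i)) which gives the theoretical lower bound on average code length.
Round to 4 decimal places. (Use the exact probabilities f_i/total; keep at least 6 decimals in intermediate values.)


Per-symbol terms -p_i * log2(p_i) with p_i = f_i/32:
  p = 16/32 = 0.500000: log2(p) = -1.000000, -p*log2(p) = 0.500000
  p = 5/32 = 0.156250: log2(p) = -2.678072, -p*log2(p) = 0.418449
  p = 10/32 = 0.312500: log2(p) = -1.678072, -p*log2(p) = 0.524397
  p = 1/32 = 0.031250: log2(p) = -5.000000, -p*log2(p) = 0.156250
H = 0.500000 + 0.418449 + 0.524397 + 0.156250 = 1.599096

H = 1.5991 bits/symbol


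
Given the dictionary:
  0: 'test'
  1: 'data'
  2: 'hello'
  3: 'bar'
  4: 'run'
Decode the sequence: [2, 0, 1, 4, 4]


Look up each index in the dictionary:
  2 -> 'hello'
  0 -> 'test'
  1 -> 'data'
  4 -> 'run'
  4 -> 'run'

Decoded: "hello test data run run"


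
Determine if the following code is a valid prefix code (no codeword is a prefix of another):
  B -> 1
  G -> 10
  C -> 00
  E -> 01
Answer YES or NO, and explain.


Checking each pair (does one codeword prefix another?):
  B='1' vs G='10': prefix -- VIOLATION

NO -- this is NOT a valid prefix code. B (1) is a prefix of G (10).


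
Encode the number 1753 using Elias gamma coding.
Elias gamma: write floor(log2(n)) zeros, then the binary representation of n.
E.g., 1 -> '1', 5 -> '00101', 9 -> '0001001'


num_bits = floor(log2(1753)) + 1 = 11
leading_zeros = num_bits - 1 = 10
binary(1753) = 11011011001

Elias gamma(1753) = '0000000000' + '11011011001' = 000000000011011011001 (21 bits)


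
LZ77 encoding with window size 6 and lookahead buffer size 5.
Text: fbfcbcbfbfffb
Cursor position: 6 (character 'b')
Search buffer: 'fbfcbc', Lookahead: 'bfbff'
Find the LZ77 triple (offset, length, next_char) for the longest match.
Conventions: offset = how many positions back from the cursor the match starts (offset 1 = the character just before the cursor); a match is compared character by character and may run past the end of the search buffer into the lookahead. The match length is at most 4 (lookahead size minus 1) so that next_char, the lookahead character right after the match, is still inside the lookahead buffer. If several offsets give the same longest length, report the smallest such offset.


Try each offset into the search buffer:
  offset=1 (pos 5, char 'c'): match length 0
  offset=2 (pos 4, char 'b'): match length 1
  offset=3 (pos 3, char 'c'): match length 0
  offset=4 (pos 2, char 'f'): match length 0
  offset=5 (pos 1, char 'b'): match length 2
  offset=6 (pos 0, char 'f'): match length 0
Longest match has length 2 at offset 5.
next_char = character at position 6 + 2 = 8 -> 'b'

Best match: offset=5, length=2 (matching 'bf' starting at position 1)
LZ77 triple: (5, 2, 'b')


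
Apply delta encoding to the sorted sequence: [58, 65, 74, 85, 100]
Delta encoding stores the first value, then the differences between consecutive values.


First value: 58
Deltas:
  65 - 58 = 7
  74 - 65 = 9
  85 - 74 = 11
  100 - 85 = 15


Delta encoded: [58, 7, 9, 11, 15]


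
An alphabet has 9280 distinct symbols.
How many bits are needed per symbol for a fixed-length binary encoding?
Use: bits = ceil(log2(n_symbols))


log2(9280) = 13.1799
Bracket: 2^13 = 8192 < 9280 <= 2^14 = 16384
So ceil(log2(9280)) = 14

bits = ceil(log2(9280)) = ceil(13.1799) = 14 bits


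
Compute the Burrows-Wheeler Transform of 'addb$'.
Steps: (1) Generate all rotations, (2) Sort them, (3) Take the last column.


Rotations (sorted):
  0: $addb -> last char: b
  1: addb$ -> last char: $
  2: b$add -> last char: d
  3: db$ad -> last char: d
  4: ddb$a -> last char: a


BWT = b$dda


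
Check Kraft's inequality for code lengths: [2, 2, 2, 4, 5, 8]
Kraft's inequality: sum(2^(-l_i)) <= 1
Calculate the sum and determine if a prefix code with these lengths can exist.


Sum = 2^(-2) + 2^(-2) + 2^(-2) + 2^(-4) + 2^(-5) + 2^(-8)
    = 0.25 + 0.25 + 0.25 + 0.0625 + 0.03125 + 0.00390625
    = 217/256 = 0.84765625
Since 0.84765625 <= 1, Kraft's inequality IS satisfied.
A prefix code with these lengths CAN exist.

Kraft sum = 0.84765625. Satisfied.


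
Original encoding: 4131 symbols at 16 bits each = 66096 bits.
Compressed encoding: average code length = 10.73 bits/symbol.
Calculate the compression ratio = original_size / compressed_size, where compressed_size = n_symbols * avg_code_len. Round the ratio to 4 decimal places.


original_size = n_symbols * orig_bits = 4131 * 16 = 66096 bits
compressed_size = n_symbols * avg_code_len = 4131 * 10.73 = 44325.63 bits
ratio = original_size / compressed_size = 66096 / 44325.63 = 1.4911

Compression ratio = 1.4911


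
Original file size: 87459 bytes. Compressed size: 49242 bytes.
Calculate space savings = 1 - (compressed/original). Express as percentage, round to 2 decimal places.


ratio = compressed/original = 49242/87459 = 0.56303
savings = 1 - ratio = 1 - 0.56303 = 0.43697
as a percentage: 0.43697 * 100 = 43.7%

Space savings = 1 - 49242/87459 = 43.7%


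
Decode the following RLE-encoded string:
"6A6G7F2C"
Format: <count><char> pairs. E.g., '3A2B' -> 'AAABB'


Expanding each <count><char> pair:
  6A -> 'AAAAAA'
  6G -> 'GGGGGG'
  7F -> 'FFFFFFF'
  2C -> 'CC'

Decoded = AAAAAAGGGGGGFFFFFFFCC


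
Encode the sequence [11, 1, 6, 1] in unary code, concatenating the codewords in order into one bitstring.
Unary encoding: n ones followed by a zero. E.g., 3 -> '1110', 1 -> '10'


Encode each number as n ones followed by a terminating 0:
  11 -> 111111111110 (12 bits)
  1 -> 10 (2 bits)
  6 -> 1111110 (7 bits)
  1 -> 10 (2 bits)
Total length = 12 + 2 + 7 + 2 = 23 bits.

Unary([11, 1, 6, 1]) = 11111111111010111111010 (23 bits)


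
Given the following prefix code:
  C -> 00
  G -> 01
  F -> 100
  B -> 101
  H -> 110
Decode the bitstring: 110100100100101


Decoding step by step:
Bits 110 -> H
Bits 100 -> F
Bits 100 -> F
Bits 100 -> F
Bits 101 -> B


Decoded message: HFFFB


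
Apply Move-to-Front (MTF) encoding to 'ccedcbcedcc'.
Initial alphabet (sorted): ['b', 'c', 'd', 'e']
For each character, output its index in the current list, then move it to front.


MTF encoding:
'c': index 1 in ['b', 'c', 'd', 'e'] -> ['c', 'b', 'd', 'e']
'c': index 0 in ['c', 'b', 'd', 'e'] -> ['c', 'b', 'd', 'e']
'e': index 3 in ['c', 'b', 'd', 'e'] -> ['e', 'c', 'b', 'd']
'd': index 3 in ['e', 'c', 'b', 'd'] -> ['d', 'e', 'c', 'b']
'c': index 2 in ['d', 'e', 'c', 'b'] -> ['c', 'd', 'e', 'b']
'b': index 3 in ['c', 'd', 'e', 'b'] -> ['b', 'c', 'd', 'e']
'c': index 1 in ['b', 'c', 'd', 'e'] -> ['c', 'b', 'd', 'e']
'e': index 3 in ['c', 'b', 'd', 'e'] -> ['e', 'c', 'b', 'd']
'd': index 3 in ['e', 'c', 'b', 'd'] -> ['d', 'e', 'c', 'b']
'c': index 2 in ['d', 'e', 'c', 'b'] -> ['c', 'd', 'e', 'b']
'c': index 0 in ['c', 'd', 'e', 'b'] -> ['c', 'd', 'e', 'b']


Output: [1, 0, 3, 3, 2, 3, 1, 3, 3, 2, 0]


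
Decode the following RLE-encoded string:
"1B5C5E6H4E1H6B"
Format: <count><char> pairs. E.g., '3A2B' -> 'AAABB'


Expanding each <count><char> pair:
  1B -> 'B'
  5C -> 'CCCCC'
  5E -> 'EEEEE'
  6H -> 'HHHHHH'
  4E -> 'EEEE'
  1H -> 'H'
  6B -> 'BBBBBB'

Decoded = BCCCCCEEEEEHHHHHHEEEEHBBBBBB


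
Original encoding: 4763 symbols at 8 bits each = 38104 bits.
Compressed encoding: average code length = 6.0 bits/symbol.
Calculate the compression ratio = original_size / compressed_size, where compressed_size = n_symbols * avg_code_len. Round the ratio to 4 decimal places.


original_size = n_symbols * orig_bits = 4763 * 8 = 38104 bits
compressed_size = n_symbols * avg_code_len = 4763 * 6.0 = 28578.0 bits
ratio = original_size / compressed_size = 38104 / 28578.0 = 1.3333

Compression ratio = 1.3333


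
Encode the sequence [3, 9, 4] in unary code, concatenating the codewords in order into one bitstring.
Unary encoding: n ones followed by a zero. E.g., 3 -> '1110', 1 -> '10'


Encode each number as n ones followed by a terminating 0:
  3 -> 1110 (4 bits)
  9 -> 1111111110 (10 bits)
  4 -> 11110 (5 bits)
Total length = 4 + 10 + 5 = 19 bits.

Unary([3, 9, 4]) = 1110111111111011110 (19 bits)


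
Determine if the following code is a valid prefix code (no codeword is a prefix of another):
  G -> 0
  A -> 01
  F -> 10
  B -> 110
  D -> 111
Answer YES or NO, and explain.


Checking each pair (does one codeword prefix another?):
  G='0' vs A='01': prefix -- VIOLATION

NO -- this is NOT a valid prefix code. G (0) is a prefix of A (01).


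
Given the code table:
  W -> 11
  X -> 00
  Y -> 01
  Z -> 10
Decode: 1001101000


Decoding:
10 -> Z
01 -> Y
10 -> Z
10 -> Z
00 -> X


Result: ZYZZX


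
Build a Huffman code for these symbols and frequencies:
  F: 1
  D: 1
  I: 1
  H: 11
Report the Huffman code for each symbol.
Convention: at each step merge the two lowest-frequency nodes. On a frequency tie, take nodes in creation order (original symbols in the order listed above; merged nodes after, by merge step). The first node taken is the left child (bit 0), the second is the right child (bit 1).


Huffman tree construction:
Step 1: Merge F(1) + D(1) = 2
Step 2: Merge I(1) + (F+D)(2) = 3
Step 3: Merge (I+(F+D))(3) + H(11) = 14
Read each symbol's code off the tree from the root (left child = 0, right child = 1).

Codes:
  F: 010 (length 3)
  D: 011 (length 3)
  I: 00 (length 2)
  H: 1 (length 1)
Average code length: 19/14 = 1.3571 bits/symbol


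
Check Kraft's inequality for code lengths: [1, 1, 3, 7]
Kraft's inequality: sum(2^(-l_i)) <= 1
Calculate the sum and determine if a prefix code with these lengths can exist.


Sum = 2^(-1) + 2^(-1) + 2^(-3) + 2^(-7)
    = 0.5 + 0.5 + 0.125 + 0.0078125
    = 145/128 = 1.1328125
Since 1.1328125 > 1, Kraft's inequality is NOT satisfied.
A prefix code with these lengths CANNOT exist.

Kraft sum = 1.1328125. Not satisfied.


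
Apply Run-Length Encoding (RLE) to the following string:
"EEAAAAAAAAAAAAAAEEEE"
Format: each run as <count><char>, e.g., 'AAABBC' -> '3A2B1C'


Scanning runs left to right:
  i=0: run of 'E' x 2 -> '2E'
  i=2: run of 'A' x 14 -> '14A'
  i=16: run of 'E' x 4 -> '4E'

RLE = 2E14A4E


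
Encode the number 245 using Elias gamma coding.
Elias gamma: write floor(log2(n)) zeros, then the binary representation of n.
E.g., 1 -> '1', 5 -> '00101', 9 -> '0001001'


num_bits = floor(log2(245)) + 1 = 8
leading_zeros = num_bits - 1 = 7
binary(245) = 11110101

Elias gamma(245) = '0000000' + '11110101' = 000000011110101 (15 bits)


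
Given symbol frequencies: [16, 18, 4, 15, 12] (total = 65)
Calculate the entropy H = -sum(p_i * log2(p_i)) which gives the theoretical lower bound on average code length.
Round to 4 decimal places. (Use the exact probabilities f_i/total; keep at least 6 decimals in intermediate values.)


Per-symbol terms -p_i * log2(p_i) with p_i = f_i/65:
  p = 16/65 = 0.246154: log2(p) = -2.022368, -p*log2(p) = 0.497814
  p = 18/65 = 0.276923: log2(p) = -1.852443, -p*log2(p) = 0.512984
  p = 4/65 = 0.061538: log2(p) = -4.022368, -p*log2(p) = 0.247530
  p = 15/65 = 0.230769: log2(p) = -2.115477, -p*log2(p) = 0.488187
  p = 12/65 = 0.184615: log2(p) = -2.437405, -p*log2(p) = 0.449983
H = 0.497814 + 0.512984 + 0.247530 + 0.488187 + 0.449983 = 2.196498

H = 2.1965 bits/symbol


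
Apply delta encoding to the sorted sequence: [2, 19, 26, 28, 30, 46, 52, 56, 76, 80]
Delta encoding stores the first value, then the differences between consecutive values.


First value: 2
Deltas:
  19 - 2 = 17
  26 - 19 = 7
  28 - 26 = 2
  30 - 28 = 2
  46 - 30 = 16
  52 - 46 = 6
  56 - 52 = 4
  76 - 56 = 20
  80 - 76 = 4


Delta encoded: [2, 17, 7, 2, 2, 16, 6, 4, 20, 4]


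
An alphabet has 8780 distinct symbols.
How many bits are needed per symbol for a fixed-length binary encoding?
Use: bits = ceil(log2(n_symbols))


log2(8780) = 13.1
Bracket: 2^13 = 8192 < 8780 <= 2^14 = 16384
So ceil(log2(8780)) = 14

bits = ceil(log2(8780)) = ceil(13.1) = 14 bits


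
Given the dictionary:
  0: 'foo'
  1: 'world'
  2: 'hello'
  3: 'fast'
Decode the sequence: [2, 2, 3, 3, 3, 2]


Look up each index in the dictionary:
  2 -> 'hello'
  2 -> 'hello'
  3 -> 'fast'
  3 -> 'fast'
  3 -> 'fast'
  2 -> 'hello'

Decoded: "hello hello fast fast fast hello"


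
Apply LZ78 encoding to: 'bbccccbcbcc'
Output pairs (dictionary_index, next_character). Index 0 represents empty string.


LZ78 encoding steps:
Dictionary: {0: ''}
Step 1: w='' (idx 0), next='b' -> output (0, 'b'), add 'b' as idx 1
Step 2: w='b' (idx 1), next='c' -> output (1, 'c'), add 'bc' as idx 2
Step 3: w='' (idx 0), next='c' -> output (0, 'c'), add 'c' as idx 3
Step 4: w='c' (idx 3), next='c' -> output (3, 'c'), add 'cc' as idx 4
Step 5: w='bc' (idx 2), next='b' -> output (2, 'b'), add 'bcb' as idx 5
Step 6: w='cc' (idx 4), end of input -> output (4, '')


Encoded: [(0, 'b'), (1, 'c'), (0, 'c'), (3, 'c'), (2, 'b'), (4, '')]


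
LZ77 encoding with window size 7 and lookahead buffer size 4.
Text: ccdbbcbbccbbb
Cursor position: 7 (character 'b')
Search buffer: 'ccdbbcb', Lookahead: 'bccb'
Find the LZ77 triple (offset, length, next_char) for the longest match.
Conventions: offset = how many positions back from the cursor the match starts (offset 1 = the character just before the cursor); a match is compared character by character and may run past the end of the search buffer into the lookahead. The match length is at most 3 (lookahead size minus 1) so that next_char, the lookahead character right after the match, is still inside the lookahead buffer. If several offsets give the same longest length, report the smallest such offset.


Try each offset into the search buffer:
  offset=1 (pos 6, char 'b'): match length 1
  offset=2 (pos 5, char 'c'): match length 0
  offset=3 (pos 4, char 'b'): match length 2
  offset=4 (pos 3, char 'b'): match length 1
  offset=5 (pos 2, char 'd'): match length 0
  offset=6 (pos 1, char 'c'): match length 0
  offset=7 (pos 0, char 'c'): match length 0
Longest match has length 2 at offset 3.
next_char = character at position 7 + 2 = 9 -> 'c'

Best match: offset=3, length=2 (matching 'bc' starting at position 4)
LZ77 triple: (3, 2, 'c')


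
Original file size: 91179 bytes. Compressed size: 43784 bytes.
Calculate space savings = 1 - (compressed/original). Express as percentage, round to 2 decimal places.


ratio = compressed/original = 43784/91179 = 0.480198
savings = 1 - ratio = 1 - 0.480198 = 0.519802
as a percentage: 0.519802 * 100 = 51.98%

Space savings = 1 - 43784/91179 = 51.98%


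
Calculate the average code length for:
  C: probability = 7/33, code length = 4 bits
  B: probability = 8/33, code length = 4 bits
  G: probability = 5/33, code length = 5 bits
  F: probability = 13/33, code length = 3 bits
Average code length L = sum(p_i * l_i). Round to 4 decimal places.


Weighted contributions p_i * l_i:
  C: (7/33) * 4 = 28/33
  B: (8/33) * 4 = 32/33
  G: (5/33) * 5 = 25/33
  F: (13/33) * 3 = 39/33
Sum = (28 + 32 + 25 + 39)/33 = 124/33

L = 124/33 = 3.7576 bits/symbol


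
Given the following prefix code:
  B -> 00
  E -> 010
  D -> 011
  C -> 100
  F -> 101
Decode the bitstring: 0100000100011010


Decoding step by step:
Bits 010 -> E
Bits 00 -> B
Bits 00 -> B
Bits 100 -> C
Bits 011 -> D
Bits 010 -> E


Decoded message: EBBCDE


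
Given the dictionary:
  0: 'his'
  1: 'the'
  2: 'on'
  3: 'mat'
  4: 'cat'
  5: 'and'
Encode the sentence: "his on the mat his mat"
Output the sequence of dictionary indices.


Look up each word in the dictionary:
  'his' -> 0
  'on' -> 2
  'the' -> 1
  'mat' -> 3
  'his' -> 0
  'mat' -> 3

Encoded: [0, 2, 1, 3, 0, 3]


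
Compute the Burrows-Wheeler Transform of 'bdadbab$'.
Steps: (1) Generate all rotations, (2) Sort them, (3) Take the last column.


Rotations (sorted):
  0: $bdadbab -> last char: b
  1: ab$bdadb -> last char: b
  2: adbab$bd -> last char: d
  3: b$bdadba -> last char: a
  4: bab$bdad -> last char: d
  5: bdadbab$ -> last char: $
  6: dadbab$b -> last char: b
  7: dbab$bda -> last char: a


BWT = bbdad$ba


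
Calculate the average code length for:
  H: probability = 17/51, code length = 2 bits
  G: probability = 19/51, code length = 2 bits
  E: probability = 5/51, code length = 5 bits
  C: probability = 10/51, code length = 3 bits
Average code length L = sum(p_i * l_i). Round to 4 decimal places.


Weighted contributions p_i * l_i:
  H: (17/51) * 2 = 34/51
  G: (19/51) * 2 = 38/51
  E: (5/51) * 5 = 25/51
  C: (10/51) * 3 = 30/51
Sum = (34 + 38 + 25 + 30)/51 = 127/51

L = 127/51 = 2.4902 bits/symbol


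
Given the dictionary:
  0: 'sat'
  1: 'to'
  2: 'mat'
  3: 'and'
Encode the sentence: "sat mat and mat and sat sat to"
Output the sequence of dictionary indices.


Look up each word in the dictionary:
  'sat' -> 0
  'mat' -> 2
  'and' -> 3
  'mat' -> 2
  'and' -> 3
  'sat' -> 0
  'sat' -> 0
  'to' -> 1

Encoded: [0, 2, 3, 2, 3, 0, 0, 1]


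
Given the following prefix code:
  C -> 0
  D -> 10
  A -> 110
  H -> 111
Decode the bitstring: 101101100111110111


Decoding step by step:
Bits 10 -> D
Bits 110 -> A
Bits 110 -> A
Bits 0 -> C
Bits 111 -> H
Bits 110 -> A
Bits 111 -> H


Decoded message: DAACHAH


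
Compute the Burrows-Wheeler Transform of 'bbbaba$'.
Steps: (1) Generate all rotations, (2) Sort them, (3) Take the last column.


Rotations (sorted):
  0: $bbbaba -> last char: a
  1: a$bbbab -> last char: b
  2: aba$bbb -> last char: b
  3: ba$bbba -> last char: a
  4: baba$bb -> last char: b
  5: bbaba$b -> last char: b
  6: bbbaba$ -> last char: $


BWT = abbabb$


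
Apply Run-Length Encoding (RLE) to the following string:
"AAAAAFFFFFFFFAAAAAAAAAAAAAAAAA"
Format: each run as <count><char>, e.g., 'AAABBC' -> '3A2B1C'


Scanning runs left to right:
  i=0: run of 'A' x 5 -> '5A'
  i=5: run of 'F' x 8 -> '8F'
  i=13: run of 'A' x 17 -> '17A'

RLE = 5A8F17A


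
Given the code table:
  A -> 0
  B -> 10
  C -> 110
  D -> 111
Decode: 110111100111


Decoding:
110 -> C
111 -> D
10 -> B
0 -> A
111 -> D


Result: CDBAD


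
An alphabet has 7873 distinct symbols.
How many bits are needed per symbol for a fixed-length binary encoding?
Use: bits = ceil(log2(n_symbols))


log2(7873) = 12.9427
Bracket: 2^12 = 4096 < 7873 <= 2^13 = 8192
So ceil(log2(7873)) = 13

bits = ceil(log2(7873)) = ceil(12.9427) = 13 bits


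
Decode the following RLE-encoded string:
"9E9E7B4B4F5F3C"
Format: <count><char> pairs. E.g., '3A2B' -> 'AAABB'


Expanding each <count><char> pair:
  9E -> 'EEEEEEEEE'
  9E -> 'EEEEEEEEE'
  7B -> 'BBBBBBB'
  4B -> 'BBBB'
  4F -> 'FFFF'
  5F -> 'FFFFF'
  3C -> 'CCC'

Decoded = EEEEEEEEEEEEEEEEEEBBBBBBBBBBBFFFFFFFFFCCC


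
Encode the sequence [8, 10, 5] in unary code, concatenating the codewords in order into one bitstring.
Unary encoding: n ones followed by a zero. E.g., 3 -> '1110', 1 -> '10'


Encode each number as n ones followed by a terminating 0:
  8 -> 111111110 (9 bits)
  10 -> 11111111110 (11 bits)
  5 -> 111110 (6 bits)
Total length = 9 + 11 + 6 = 26 bits.

Unary([8, 10, 5]) = 11111111011111111110111110 (26 bits)


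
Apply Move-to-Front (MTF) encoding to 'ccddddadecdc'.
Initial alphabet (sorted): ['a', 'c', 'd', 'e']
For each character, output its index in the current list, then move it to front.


MTF encoding:
'c': index 1 in ['a', 'c', 'd', 'e'] -> ['c', 'a', 'd', 'e']
'c': index 0 in ['c', 'a', 'd', 'e'] -> ['c', 'a', 'd', 'e']
'd': index 2 in ['c', 'a', 'd', 'e'] -> ['d', 'c', 'a', 'e']
'd': index 0 in ['d', 'c', 'a', 'e'] -> ['d', 'c', 'a', 'e']
'd': index 0 in ['d', 'c', 'a', 'e'] -> ['d', 'c', 'a', 'e']
'd': index 0 in ['d', 'c', 'a', 'e'] -> ['d', 'c', 'a', 'e']
'a': index 2 in ['d', 'c', 'a', 'e'] -> ['a', 'd', 'c', 'e']
'd': index 1 in ['a', 'd', 'c', 'e'] -> ['d', 'a', 'c', 'e']
'e': index 3 in ['d', 'a', 'c', 'e'] -> ['e', 'd', 'a', 'c']
'c': index 3 in ['e', 'd', 'a', 'c'] -> ['c', 'e', 'd', 'a']
'd': index 2 in ['c', 'e', 'd', 'a'] -> ['d', 'c', 'e', 'a']
'c': index 1 in ['d', 'c', 'e', 'a'] -> ['c', 'd', 'e', 'a']


Output: [1, 0, 2, 0, 0, 0, 2, 1, 3, 3, 2, 1]


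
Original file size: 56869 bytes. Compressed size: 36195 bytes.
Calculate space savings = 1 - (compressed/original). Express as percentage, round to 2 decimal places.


ratio = compressed/original = 36195/56869 = 0.636463
savings = 1 - ratio = 1 - 0.636463 = 0.363537
as a percentage: 0.363537 * 100 = 36.35%

Space savings = 1 - 36195/56869 = 36.35%


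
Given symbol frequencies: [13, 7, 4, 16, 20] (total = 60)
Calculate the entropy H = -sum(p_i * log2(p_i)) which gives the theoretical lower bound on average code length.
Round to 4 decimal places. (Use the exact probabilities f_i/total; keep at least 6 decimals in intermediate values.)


Per-symbol terms -p_i * log2(p_i) with p_i = f_i/60:
  p = 13/60 = 0.216667: log2(p) = -2.206451, -p*log2(p) = 0.478064
  p = 7/60 = 0.116667: log2(p) = -3.099536, -p*log2(p) = 0.361612
  p = 4/60 = 0.066667: log2(p) = -3.906891, -p*log2(p) = 0.260459
  p = 16/60 = 0.266667: log2(p) = -1.906891, -p*log2(p) = 0.508504
  p = 20/60 = 0.333333: log2(p) = -1.584963, -p*log2(p) = 0.528321
H = 0.478064 + 0.361612 + 0.260459 + 0.508504 + 0.528321 = 2.136960

H = 2.137 bits/symbol


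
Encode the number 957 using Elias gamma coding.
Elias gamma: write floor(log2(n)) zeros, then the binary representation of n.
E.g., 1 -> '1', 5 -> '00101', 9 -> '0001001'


num_bits = floor(log2(957)) + 1 = 10
leading_zeros = num_bits - 1 = 9
binary(957) = 1110111101

Elias gamma(957) = '000000000' + '1110111101' = 0000000001110111101 (19 bits)


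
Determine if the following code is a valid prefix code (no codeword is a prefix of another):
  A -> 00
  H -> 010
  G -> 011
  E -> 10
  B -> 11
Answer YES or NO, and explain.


Checking each pair (does one codeword prefix another?):
  A='00' vs H='010': no prefix
  A='00' vs G='011': no prefix
  A='00' vs E='10': no prefix
  A='00' vs B='11': no prefix
  H='010' vs A='00': no prefix
  H='010' vs G='011': no prefix
  H='010' vs E='10': no prefix
  H='010' vs B='11': no prefix
  G='011' vs A='00': no prefix
  G='011' vs H='010': no prefix
  G='011' vs E='10': no prefix
  G='011' vs B='11': no prefix
  E='10' vs A='00': no prefix
  E='10' vs H='010': no prefix
  E='10' vs G='011': no prefix
  E='10' vs B='11': no prefix
  B='11' vs A='00': no prefix
  B='11' vs H='010': no prefix
  B='11' vs G='011': no prefix
  B='11' vs E='10': no prefix
No violation found over all pairs.

YES -- this is a valid prefix code. No codeword is a prefix of any other codeword.


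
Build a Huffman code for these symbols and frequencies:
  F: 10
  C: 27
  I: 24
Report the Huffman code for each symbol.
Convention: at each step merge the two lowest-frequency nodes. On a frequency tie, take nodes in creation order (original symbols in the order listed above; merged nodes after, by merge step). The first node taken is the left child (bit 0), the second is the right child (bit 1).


Huffman tree construction:
Step 1: Merge F(10) + I(24) = 34
Step 2: Merge C(27) + (F+I)(34) = 61
Read each symbol's code off the tree from the root (left child = 0, right child = 1).

Codes:
  F: 10 (length 2)
  C: 0 (length 1)
  I: 11 (length 2)
Average code length: 95/61 = 1.5574 bits/symbol


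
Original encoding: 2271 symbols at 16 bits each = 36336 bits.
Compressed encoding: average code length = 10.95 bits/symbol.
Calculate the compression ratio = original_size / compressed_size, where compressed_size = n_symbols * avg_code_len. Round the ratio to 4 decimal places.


original_size = n_symbols * orig_bits = 2271 * 16 = 36336 bits
compressed_size = n_symbols * avg_code_len = 2271 * 10.95 = 24867.45 bits
ratio = original_size / compressed_size = 36336 / 24867.45 = 1.4612

Compression ratio = 1.4612


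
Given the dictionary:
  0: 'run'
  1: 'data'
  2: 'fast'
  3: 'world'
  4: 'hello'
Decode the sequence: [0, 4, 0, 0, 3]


Look up each index in the dictionary:
  0 -> 'run'
  4 -> 'hello'
  0 -> 'run'
  0 -> 'run'
  3 -> 'world'

Decoded: "run hello run run world"


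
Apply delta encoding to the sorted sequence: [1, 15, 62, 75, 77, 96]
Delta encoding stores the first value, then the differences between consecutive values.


First value: 1
Deltas:
  15 - 1 = 14
  62 - 15 = 47
  75 - 62 = 13
  77 - 75 = 2
  96 - 77 = 19


Delta encoded: [1, 14, 47, 13, 2, 19]


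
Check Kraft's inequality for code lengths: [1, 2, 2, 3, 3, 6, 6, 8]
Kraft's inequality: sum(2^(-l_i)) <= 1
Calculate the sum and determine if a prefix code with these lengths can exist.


Sum = 2^(-1) + 2^(-2) + 2^(-2) + 2^(-3) + 2^(-3) + 2^(-6) + 2^(-6) + 2^(-8)
    = 0.5 + 0.25 + 0.25 + 0.125 + 0.125 + 0.015625 + 0.015625 + 0.00390625
    = 329/256 = 1.28515625
Since 1.28515625 > 1, Kraft's inequality is NOT satisfied.
A prefix code with these lengths CANNOT exist.

Kraft sum = 1.28515625. Not satisfied.


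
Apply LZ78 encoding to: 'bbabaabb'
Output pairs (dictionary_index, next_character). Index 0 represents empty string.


LZ78 encoding steps:
Dictionary: {0: ''}
Step 1: w='' (idx 0), next='b' -> output (0, 'b'), add 'b' as idx 1
Step 2: w='b' (idx 1), next='a' -> output (1, 'a'), add 'ba' as idx 2
Step 3: w='ba' (idx 2), next='a' -> output (2, 'a'), add 'baa' as idx 3
Step 4: w='b' (idx 1), next='b' -> output (1, 'b'), add 'bb' as idx 4


Encoded: [(0, 'b'), (1, 'a'), (2, 'a'), (1, 'b')]


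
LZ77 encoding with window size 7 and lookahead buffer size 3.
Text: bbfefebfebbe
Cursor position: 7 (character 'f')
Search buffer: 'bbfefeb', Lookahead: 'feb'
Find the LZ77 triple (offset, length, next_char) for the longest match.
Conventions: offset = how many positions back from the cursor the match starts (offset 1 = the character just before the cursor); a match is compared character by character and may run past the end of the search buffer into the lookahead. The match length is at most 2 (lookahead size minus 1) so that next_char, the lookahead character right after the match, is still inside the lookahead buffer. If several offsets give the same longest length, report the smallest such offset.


Try each offset into the search buffer:
  offset=1 (pos 6, char 'b'): match length 0
  offset=2 (pos 5, char 'e'): match length 0
  offset=3 (pos 4, char 'f'): match length 2
  offset=4 (pos 3, char 'e'): match length 0
  offset=5 (pos 2, char 'f'): match length 2
  offset=6 (pos 1, char 'b'): match length 0
  offset=7 (pos 0, char 'b'): match length 0
Longest match has length 2, found at offsets 3, 5; take the smallest, offset 3.
next_char = character at position 7 + 2 = 9 -> 'b'

Best match: offset=3, length=2 (matching 'fe' starting at position 4)
LZ77 triple: (3, 2, 'b')


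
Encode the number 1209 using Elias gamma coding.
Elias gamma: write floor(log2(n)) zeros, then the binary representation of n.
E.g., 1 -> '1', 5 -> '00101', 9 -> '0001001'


num_bits = floor(log2(1209)) + 1 = 11
leading_zeros = num_bits - 1 = 10
binary(1209) = 10010111001

Elias gamma(1209) = '0000000000' + '10010111001' = 000000000010010111001 (21 bits)


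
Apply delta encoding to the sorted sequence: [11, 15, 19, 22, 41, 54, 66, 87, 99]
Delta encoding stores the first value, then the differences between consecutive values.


First value: 11
Deltas:
  15 - 11 = 4
  19 - 15 = 4
  22 - 19 = 3
  41 - 22 = 19
  54 - 41 = 13
  66 - 54 = 12
  87 - 66 = 21
  99 - 87 = 12


Delta encoded: [11, 4, 4, 3, 19, 13, 12, 21, 12]


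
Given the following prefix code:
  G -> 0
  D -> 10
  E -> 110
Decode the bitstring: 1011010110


Decoding step by step:
Bits 10 -> D
Bits 110 -> E
Bits 10 -> D
Bits 110 -> E


Decoded message: DEDE


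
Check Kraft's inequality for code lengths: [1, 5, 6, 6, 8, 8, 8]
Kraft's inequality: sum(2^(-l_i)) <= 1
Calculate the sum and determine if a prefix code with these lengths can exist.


Sum = 2^(-1) + 2^(-5) + 2^(-6) + 2^(-6) + 2^(-8) + 2^(-8) + 2^(-8)
    = 0.5 + 0.03125 + 0.015625 + 0.015625 + 0.00390625 + 0.00390625 + 0.00390625
    = 147/256 = 0.57421875
Since 0.57421875 <= 1, Kraft's inequality IS satisfied.
A prefix code with these lengths CAN exist.

Kraft sum = 0.57421875. Satisfied.


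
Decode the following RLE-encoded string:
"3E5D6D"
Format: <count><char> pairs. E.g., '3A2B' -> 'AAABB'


Expanding each <count><char> pair:
  3E -> 'EEE'
  5D -> 'DDDDD'
  6D -> 'DDDDDD'

Decoded = EEEDDDDDDDDDDD


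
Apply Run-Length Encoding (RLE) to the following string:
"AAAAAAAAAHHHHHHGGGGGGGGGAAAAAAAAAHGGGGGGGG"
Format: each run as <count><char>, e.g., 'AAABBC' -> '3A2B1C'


Scanning runs left to right:
  i=0: run of 'A' x 9 -> '9A'
  i=9: run of 'H' x 6 -> '6H'
  i=15: run of 'G' x 9 -> '9G'
  i=24: run of 'A' x 9 -> '9A'
  i=33: run of 'H' x 1 -> '1H'
  i=34: run of 'G' x 8 -> '8G'

RLE = 9A6H9G9A1H8G


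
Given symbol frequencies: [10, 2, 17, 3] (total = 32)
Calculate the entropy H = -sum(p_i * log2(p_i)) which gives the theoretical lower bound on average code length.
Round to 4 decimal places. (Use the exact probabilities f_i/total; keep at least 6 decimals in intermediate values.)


Per-symbol terms -p_i * log2(p_i) with p_i = f_i/32:
  p = 10/32 = 0.312500: log2(p) = -1.678072, -p*log2(p) = 0.524397
  p = 2/32 = 0.062500: log2(p) = -4.000000, -p*log2(p) = 0.250000
  p = 17/32 = 0.531250: log2(p) = -0.912537, -p*log2(p) = 0.484785
  p = 3/32 = 0.093750: log2(p) = -3.415037, -p*log2(p) = 0.320160
H = 0.524397 + 0.250000 + 0.484785 + 0.320160 = 1.579342

H = 1.5793 bits/symbol


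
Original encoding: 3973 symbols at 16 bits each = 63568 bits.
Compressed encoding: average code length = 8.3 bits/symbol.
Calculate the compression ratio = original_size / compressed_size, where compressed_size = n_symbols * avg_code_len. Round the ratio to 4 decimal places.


original_size = n_symbols * orig_bits = 3973 * 16 = 63568 bits
compressed_size = n_symbols * avg_code_len = 3973 * 8.3 = 32975.9 bits
ratio = original_size / compressed_size = 63568 / 32975.9 = 1.9277

Compression ratio = 1.9277


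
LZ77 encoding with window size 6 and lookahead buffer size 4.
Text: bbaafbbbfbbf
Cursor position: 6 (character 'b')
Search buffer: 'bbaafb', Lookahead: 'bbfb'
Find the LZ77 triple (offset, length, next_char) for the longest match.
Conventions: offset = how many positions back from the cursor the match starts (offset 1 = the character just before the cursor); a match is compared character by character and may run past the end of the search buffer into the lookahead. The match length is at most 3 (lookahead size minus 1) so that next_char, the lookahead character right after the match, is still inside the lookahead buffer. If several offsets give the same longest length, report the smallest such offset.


Try each offset into the search buffer:
  offset=1 (pos 5, char 'b'): match length 2
  offset=2 (pos 4, char 'f'): match length 0
  offset=3 (pos 3, char 'a'): match length 0
  offset=4 (pos 2, char 'a'): match length 0
  offset=5 (pos 1, char 'b'): match length 1
  offset=6 (pos 0, char 'b'): match length 2
Longest match has length 2, found at offsets 1, 6; take the smallest, offset 1.
next_char = character at position 6 + 2 = 8 -> 'f'

Best match: offset=1, length=2 (matching 'bb' starting at position 5)
LZ77 triple: (1, 2, 'f')
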